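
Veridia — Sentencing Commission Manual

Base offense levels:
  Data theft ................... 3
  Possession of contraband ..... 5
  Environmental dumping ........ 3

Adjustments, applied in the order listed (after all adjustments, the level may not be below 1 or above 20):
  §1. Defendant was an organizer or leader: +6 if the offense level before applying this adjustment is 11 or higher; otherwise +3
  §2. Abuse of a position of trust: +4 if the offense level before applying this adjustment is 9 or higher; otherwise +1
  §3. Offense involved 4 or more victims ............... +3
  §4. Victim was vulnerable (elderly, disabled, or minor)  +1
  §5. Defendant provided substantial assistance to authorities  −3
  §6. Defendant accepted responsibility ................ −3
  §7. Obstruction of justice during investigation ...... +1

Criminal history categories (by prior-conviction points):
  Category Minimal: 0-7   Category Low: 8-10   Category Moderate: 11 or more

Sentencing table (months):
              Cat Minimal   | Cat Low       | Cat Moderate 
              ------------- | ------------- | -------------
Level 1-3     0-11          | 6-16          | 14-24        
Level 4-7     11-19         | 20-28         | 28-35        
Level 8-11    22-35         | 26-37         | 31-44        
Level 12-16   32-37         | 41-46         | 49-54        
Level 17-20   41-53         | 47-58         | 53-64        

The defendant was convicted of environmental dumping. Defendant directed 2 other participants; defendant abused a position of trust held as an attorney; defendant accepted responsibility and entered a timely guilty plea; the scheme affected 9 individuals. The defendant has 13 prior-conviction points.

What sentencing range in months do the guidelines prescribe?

28-35 months

Base offense level for environmental dumping: 3.
§1 applies (level before this adjustment is 3 < 11, so +3): 3 + 3 = 6.
§2 applies (level before this adjustment is 6 < 9, so +1): 6 + 1 = 7.
§3 applies: 7 + 3 = 10.
§5 does not apply.
§6 applies: 10 − 3 = 7.
§7 does not apply.
Final offense level: 7.
Criminal history: 13 prior points → Category Moderate (11+).
Level 7 falls in the 4-7 band.
Grid: Level 4-7 × Category Moderate = 28-35 months.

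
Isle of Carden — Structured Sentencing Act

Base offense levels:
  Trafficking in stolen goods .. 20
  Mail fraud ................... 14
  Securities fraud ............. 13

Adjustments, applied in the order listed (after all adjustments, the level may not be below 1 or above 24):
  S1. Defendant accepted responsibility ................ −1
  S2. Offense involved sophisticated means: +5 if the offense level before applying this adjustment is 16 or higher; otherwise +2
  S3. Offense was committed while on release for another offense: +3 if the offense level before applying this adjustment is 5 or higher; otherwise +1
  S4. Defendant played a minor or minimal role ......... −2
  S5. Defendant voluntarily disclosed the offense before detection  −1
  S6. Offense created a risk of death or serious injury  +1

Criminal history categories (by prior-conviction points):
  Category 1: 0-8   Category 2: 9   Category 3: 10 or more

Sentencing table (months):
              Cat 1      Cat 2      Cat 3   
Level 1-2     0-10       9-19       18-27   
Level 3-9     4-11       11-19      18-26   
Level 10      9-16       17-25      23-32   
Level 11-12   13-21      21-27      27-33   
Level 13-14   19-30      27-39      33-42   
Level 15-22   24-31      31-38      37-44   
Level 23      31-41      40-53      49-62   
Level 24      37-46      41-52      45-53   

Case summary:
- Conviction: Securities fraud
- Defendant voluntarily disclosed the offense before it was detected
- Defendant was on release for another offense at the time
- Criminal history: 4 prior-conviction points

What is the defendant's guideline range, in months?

Base offense level for securities fraud: 13.
S1 does not apply.
S3 applies (level before this adjustment is 13 ≥ 5, so +3): 13 + 3 = 16.
S4 does not apply.
S5 applies: 16 − 1 = 15.
S6 does not apply.
Final offense level: 15.
Criminal history: 4 prior points → Category 1 (0-8).
Level 15 falls in the 15-22 band.
Grid: Level 15-22 × Category 1 = 24-31 months.

24-31 months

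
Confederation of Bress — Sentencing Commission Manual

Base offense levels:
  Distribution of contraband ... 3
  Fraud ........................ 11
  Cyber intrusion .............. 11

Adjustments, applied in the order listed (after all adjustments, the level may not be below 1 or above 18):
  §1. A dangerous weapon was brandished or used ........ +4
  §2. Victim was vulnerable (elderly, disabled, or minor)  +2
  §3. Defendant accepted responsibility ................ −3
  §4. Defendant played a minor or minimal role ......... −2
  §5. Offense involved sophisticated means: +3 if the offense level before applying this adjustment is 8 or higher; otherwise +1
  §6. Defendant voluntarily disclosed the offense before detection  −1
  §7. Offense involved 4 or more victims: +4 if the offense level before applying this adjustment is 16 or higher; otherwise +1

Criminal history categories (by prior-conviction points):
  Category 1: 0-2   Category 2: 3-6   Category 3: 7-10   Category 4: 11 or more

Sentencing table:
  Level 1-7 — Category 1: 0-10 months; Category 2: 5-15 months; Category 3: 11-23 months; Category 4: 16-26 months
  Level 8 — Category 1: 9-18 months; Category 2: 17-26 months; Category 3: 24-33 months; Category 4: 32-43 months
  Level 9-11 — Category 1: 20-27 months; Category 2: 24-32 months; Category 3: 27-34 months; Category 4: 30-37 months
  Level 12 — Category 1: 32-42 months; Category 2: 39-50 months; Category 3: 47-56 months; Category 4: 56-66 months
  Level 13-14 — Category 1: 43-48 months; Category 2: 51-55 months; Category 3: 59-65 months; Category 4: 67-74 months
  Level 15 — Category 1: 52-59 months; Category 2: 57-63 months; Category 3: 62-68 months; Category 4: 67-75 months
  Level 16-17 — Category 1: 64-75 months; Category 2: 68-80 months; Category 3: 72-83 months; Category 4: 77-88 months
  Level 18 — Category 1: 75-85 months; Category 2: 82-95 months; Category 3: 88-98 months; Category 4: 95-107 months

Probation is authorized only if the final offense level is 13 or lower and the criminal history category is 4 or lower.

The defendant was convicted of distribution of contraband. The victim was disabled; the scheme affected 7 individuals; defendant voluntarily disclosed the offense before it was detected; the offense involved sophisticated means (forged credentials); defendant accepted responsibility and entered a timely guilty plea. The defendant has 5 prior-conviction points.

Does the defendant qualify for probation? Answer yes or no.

Yes

Base offense level for distribution of contraband: 3.
§2 applies: 3 + 2 = 5.
§3 applies: 5 − 3 = 2.
§4 does not apply.
§5 applies (level before this adjustment is 2 < 8, so +1): 2 + 1 = 3.
§6 applies: 3 − 1 = 2.
§7 applies (level before this adjustment is 2 < 16, so +1): 2 + 1 = 3.
Final offense level: 3.
Criminal history: 5 prior points → Category 2 (3-6).
Level 3 falls in the 1-7 band.
Grid: Level 1-7 × Category 2 = 5-15 months.
Probation check: level 3 ≤ 13 and category 2 ≤ 4 → eligible.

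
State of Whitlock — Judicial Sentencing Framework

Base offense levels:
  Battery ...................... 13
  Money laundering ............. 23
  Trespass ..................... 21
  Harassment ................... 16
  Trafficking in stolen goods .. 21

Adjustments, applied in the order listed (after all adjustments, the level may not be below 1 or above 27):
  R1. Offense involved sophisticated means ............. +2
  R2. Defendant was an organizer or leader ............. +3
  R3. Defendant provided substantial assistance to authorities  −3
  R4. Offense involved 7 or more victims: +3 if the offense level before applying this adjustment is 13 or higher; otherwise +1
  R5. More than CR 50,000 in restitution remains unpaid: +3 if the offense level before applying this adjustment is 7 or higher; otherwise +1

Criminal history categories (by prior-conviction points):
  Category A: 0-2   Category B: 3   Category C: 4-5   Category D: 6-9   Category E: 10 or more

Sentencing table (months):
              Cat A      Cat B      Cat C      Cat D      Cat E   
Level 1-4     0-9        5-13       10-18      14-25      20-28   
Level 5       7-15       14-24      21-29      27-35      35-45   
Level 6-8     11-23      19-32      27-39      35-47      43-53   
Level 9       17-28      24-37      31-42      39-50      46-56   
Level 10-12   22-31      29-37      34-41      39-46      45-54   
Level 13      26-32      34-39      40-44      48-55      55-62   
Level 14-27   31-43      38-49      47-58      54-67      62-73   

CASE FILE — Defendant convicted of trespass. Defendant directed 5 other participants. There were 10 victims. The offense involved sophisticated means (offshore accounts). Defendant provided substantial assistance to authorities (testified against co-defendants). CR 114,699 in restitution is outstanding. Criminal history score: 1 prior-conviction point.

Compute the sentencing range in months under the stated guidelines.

31-43 months

Base offense level for trespass: 21.
R1 applies: 21 + 2 = 23.
R2 applies: 23 + 3 = 26.
R3 applies: 26 − 3 = 23.
R4 applies (level before this adjustment is 23 ≥ 13, so +3): 23 + 3 = 26.
R5 applies (level before this adjustment is 26 ≥ 7, so +3): 26 + 3 = 29.
Level 29 exceeds the maximum of 27; capped at 27.
Final offense level: 27.
Criminal history: 1 prior point → Category A (0-2).
Level 27 falls in the 14-27 band.
Grid: Level 14-27 × Category A = 31-43 months.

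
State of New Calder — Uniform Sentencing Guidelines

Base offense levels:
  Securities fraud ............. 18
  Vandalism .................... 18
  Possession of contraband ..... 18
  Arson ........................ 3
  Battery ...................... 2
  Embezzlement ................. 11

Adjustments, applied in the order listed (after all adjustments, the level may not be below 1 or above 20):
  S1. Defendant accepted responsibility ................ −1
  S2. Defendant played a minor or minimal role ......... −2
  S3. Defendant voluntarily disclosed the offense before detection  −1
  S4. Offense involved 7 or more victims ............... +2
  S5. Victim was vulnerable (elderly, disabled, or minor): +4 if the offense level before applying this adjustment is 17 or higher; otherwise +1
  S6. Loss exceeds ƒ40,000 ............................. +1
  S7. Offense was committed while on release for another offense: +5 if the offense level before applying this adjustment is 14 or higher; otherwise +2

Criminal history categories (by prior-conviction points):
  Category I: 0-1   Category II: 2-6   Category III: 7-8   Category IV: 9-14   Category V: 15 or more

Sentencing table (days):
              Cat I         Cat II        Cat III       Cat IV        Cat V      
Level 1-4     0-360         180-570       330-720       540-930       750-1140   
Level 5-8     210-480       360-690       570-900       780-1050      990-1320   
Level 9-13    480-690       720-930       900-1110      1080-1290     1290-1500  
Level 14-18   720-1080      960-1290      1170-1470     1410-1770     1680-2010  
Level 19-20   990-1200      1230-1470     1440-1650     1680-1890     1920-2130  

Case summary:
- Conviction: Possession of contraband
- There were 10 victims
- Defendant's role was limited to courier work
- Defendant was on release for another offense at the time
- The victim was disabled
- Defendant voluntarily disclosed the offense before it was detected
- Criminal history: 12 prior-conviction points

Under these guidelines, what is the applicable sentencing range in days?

Base offense level for possession of contraband: 18.
S2 applies: 18 − 2 = 16.
S3 applies: 16 − 1 = 15.
S4 applies: 15 + 2 = 17.
S5 applies (level before this adjustment is 17 ≥ 17, so +4): 17 + 4 = 21.
S6 does not apply.
S7 applies (level before this adjustment is 21 ≥ 14, so +5): 21 + 5 = 26.
Level 26 exceeds the maximum of 20; capped at 20.
Final offense level: 20.
Criminal history: 12 prior points → Category IV (9-14).
Level 20 falls in the 19-20 band.
Grid: Level 19-20 × Category IV = 1680-1890 days.

1680-1890 days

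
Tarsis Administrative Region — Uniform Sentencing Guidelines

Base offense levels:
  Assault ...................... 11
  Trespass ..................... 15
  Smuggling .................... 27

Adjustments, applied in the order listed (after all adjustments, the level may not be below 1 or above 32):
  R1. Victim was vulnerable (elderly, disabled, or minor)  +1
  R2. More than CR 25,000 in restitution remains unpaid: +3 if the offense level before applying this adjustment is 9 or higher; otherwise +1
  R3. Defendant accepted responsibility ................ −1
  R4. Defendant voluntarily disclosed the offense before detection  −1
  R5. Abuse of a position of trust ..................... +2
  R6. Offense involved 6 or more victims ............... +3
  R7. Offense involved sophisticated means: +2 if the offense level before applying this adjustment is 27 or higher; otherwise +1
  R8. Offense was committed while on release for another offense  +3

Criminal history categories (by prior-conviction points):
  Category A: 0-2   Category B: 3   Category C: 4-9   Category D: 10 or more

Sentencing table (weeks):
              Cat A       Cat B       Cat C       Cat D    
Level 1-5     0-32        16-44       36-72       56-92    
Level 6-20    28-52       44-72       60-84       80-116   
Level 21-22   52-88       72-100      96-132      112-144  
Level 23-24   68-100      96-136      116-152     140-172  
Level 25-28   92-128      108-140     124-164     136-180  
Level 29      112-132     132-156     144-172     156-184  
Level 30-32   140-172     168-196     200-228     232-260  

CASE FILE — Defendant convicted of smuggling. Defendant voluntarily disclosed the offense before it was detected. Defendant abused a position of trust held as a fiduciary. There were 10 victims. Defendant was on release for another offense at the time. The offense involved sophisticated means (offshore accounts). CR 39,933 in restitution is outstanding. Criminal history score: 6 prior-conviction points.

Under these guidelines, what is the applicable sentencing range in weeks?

200-228 weeks

Base offense level for smuggling: 27.
R1 does not apply.
R2 applies (level before this adjustment is 27 ≥ 9, so +3): 27 + 3 = 30.
R4 applies: 30 − 1 = 29.
R5 applies: 29 + 2 = 31.
R6 applies: 31 + 3 = 34.
R7 applies (level before this adjustment is 34 ≥ 27, so +2): 34 + 2 = 36.
R8 applies: 36 + 3 = 39.
Level 39 exceeds the maximum of 32; capped at 32.
Final offense level: 32.
Criminal history: 6 prior points → Category C (4-9).
Level 32 falls in the 30-32 band.
Grid: Level 30-32 × Category C = 200-228 weeks.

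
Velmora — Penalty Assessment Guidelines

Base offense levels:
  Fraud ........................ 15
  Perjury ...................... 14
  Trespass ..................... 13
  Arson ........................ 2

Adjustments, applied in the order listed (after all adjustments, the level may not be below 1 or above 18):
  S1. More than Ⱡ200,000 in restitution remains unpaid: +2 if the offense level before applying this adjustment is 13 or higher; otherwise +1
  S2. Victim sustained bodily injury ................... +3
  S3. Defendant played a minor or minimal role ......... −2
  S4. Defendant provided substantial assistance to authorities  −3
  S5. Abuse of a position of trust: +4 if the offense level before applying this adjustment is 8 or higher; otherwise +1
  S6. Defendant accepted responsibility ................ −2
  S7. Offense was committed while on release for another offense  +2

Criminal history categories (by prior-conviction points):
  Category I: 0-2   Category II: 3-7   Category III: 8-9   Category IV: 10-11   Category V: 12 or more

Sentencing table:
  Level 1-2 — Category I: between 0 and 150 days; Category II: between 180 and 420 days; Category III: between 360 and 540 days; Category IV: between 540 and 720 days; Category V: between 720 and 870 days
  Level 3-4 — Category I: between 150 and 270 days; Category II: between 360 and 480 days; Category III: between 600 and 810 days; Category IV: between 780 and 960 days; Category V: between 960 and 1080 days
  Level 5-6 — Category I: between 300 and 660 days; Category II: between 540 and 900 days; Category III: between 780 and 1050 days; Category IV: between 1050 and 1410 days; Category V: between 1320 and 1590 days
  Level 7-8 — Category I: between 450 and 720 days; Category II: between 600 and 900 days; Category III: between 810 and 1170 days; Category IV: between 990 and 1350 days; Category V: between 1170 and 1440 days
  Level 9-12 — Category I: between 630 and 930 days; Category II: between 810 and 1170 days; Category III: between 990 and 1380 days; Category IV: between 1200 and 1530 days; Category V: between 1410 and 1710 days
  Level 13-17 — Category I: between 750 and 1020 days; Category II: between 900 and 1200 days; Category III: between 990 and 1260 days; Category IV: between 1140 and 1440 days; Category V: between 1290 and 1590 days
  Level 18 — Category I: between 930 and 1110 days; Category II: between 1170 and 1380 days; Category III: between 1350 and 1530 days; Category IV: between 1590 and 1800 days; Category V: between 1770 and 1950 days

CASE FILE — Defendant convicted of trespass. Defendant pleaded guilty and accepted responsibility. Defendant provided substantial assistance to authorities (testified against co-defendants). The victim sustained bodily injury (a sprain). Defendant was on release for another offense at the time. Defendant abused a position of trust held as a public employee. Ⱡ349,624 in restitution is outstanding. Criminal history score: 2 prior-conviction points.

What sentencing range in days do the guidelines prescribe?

930-1110 days

Base offense level for trespass: 13.
S1 applies (level before this adjustment is 13 ≥ 13, so +2): 13 + 2 = 15.
S2 applies: 15 + 3 = 18.
S3 does not apply.
S4 applies: 18 − 3 = 15.
S5 applies (level before this adjustment is 15 ≥ 8, so +4): 15 + 4 = 19.
S6 applies: 19 − 2 = 17.
S7 applies: 17 + 2 = 19.
Level 19 exceeds the maximum of 18; capped at 18.
Final offense level: 18.
Criminal history: 2 prior points → Category I (0-2).
Level 18 falls in the 18 band.
Grid: Level 18 × Category I = 930-1110 days.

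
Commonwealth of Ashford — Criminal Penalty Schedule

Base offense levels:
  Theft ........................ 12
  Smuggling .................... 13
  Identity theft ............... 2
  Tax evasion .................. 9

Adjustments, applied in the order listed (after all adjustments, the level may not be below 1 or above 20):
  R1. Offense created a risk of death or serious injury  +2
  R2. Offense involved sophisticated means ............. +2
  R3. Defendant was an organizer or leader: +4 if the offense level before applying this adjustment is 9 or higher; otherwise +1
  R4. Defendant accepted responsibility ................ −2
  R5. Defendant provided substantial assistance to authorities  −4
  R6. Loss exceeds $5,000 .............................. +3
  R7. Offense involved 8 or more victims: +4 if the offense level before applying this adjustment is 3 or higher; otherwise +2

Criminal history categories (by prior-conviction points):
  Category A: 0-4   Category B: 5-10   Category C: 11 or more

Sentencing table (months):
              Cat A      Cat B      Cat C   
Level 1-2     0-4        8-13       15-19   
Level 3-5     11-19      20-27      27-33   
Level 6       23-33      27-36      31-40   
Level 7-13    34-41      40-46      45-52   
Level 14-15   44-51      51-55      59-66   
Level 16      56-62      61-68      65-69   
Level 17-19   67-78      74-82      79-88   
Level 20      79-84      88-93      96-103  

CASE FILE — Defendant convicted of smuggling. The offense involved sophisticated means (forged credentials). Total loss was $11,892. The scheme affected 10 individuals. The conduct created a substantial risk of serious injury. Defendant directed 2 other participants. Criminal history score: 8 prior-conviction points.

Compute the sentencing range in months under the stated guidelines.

88-93 months

Base offense level for smuggling: 13.
R1 applies: 13 + 2 = 15.
R2 applies: 15 + 2 = 17.
R3 applies (level before this adjustment is 17 ≥ 9, so +4): 17 + 4 = 21.
R6 applies: 21 + 3 = 24.
R7 applies (level before this adjustment is 24 ≥ 3, so +4): 24 + 4 = 28.
Level 28 exceeds the maximum of 20; capped at 20.
Final offense level: 20.
Criminal history: 8 prior points → Category B (5-10).
Level 20 falls in the 20 band.
Grid: Level 20 × Category B = 88-93 months.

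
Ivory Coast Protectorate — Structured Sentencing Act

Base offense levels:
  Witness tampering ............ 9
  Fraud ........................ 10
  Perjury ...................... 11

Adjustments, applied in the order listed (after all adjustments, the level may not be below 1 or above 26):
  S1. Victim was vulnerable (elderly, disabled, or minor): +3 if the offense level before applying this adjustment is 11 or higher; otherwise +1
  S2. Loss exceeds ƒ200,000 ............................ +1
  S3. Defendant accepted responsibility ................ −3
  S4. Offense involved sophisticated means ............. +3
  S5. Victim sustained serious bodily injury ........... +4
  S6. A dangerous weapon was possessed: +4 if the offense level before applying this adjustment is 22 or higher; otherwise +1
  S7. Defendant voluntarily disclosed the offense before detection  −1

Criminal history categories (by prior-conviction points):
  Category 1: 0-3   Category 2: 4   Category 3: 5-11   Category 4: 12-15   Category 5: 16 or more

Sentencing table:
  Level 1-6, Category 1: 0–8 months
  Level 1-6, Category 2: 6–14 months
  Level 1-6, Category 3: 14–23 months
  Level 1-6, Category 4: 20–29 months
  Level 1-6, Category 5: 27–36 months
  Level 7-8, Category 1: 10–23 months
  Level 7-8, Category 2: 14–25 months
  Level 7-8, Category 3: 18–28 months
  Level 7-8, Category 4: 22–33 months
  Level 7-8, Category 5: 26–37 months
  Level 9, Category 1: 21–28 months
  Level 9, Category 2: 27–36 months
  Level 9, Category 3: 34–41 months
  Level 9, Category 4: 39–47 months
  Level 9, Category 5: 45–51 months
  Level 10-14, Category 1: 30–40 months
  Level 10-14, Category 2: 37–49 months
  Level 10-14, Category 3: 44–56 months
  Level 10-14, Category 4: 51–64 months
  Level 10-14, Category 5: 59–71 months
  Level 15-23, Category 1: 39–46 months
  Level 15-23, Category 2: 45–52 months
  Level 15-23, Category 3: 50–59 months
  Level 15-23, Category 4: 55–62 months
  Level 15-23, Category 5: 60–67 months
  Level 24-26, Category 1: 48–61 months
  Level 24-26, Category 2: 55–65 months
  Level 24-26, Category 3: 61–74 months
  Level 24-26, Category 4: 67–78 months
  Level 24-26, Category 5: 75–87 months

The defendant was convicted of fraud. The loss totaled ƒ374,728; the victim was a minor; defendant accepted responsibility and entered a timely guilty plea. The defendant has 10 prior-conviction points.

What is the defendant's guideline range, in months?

34-41 months

Base offense level for fraud: 10.
S1 applies (level before this adjustment is 10 < 11, so +1): 10 + 1 = 11.
S2 applies: 11 + 1 = 12.
S3 applies: 12 − 3 = 9.
S4 does not apply.
S5 does not apply.
Final offense level: 9.
Criminal history: 10 prior points → Category 3 (5-11).
Level 9 falls in the 9 band.
Grid: Level 9 × Category 3 = 34-41 months.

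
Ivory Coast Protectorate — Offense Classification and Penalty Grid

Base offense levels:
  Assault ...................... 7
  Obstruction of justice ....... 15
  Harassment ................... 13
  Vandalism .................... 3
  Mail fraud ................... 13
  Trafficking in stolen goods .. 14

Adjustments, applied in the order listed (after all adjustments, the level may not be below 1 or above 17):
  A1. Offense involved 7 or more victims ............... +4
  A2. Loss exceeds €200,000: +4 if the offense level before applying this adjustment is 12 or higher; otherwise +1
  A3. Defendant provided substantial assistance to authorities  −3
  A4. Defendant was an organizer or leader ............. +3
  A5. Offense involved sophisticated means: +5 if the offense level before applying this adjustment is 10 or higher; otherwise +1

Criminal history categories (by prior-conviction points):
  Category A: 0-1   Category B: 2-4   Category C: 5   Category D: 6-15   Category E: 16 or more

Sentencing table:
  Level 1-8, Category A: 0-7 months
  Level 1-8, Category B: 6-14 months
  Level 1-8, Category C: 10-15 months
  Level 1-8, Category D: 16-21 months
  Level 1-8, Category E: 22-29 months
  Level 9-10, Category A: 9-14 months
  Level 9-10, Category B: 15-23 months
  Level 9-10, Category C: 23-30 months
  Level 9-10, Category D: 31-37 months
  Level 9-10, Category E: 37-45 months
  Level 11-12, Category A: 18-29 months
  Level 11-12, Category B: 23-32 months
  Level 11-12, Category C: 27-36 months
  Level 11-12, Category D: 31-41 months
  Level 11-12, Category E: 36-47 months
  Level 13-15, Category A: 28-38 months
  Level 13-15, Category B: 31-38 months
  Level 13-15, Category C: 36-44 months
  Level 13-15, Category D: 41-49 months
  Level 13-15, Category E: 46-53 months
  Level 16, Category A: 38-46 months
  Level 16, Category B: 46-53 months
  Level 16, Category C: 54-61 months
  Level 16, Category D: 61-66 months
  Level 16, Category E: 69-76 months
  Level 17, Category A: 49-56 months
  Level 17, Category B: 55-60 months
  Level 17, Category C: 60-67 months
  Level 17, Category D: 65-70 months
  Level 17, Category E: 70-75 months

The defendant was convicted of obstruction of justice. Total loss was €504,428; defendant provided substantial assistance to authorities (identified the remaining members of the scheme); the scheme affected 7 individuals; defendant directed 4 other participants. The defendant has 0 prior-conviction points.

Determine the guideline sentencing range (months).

49-56 months

Base offense level for obstruction of justice: 15.
A1 applies: 15 + 4 = 19.
A2 applies (level before this adjustment is 19 ≥ 12, so +4): 19 + 4 = 23.
A3 applies: 23 − 3 = 20.
A4 applies: 20 + 3 = 23.
A5 does not apply.
Level 23 exceeds the maximum of 17; capped at 17.
Final offense level: 17.
Criminal history: 0 prior points → Category A (0-1).
Level 17 falls in the 17 band.
Grid: Level 17 × Category A = 49-56 months.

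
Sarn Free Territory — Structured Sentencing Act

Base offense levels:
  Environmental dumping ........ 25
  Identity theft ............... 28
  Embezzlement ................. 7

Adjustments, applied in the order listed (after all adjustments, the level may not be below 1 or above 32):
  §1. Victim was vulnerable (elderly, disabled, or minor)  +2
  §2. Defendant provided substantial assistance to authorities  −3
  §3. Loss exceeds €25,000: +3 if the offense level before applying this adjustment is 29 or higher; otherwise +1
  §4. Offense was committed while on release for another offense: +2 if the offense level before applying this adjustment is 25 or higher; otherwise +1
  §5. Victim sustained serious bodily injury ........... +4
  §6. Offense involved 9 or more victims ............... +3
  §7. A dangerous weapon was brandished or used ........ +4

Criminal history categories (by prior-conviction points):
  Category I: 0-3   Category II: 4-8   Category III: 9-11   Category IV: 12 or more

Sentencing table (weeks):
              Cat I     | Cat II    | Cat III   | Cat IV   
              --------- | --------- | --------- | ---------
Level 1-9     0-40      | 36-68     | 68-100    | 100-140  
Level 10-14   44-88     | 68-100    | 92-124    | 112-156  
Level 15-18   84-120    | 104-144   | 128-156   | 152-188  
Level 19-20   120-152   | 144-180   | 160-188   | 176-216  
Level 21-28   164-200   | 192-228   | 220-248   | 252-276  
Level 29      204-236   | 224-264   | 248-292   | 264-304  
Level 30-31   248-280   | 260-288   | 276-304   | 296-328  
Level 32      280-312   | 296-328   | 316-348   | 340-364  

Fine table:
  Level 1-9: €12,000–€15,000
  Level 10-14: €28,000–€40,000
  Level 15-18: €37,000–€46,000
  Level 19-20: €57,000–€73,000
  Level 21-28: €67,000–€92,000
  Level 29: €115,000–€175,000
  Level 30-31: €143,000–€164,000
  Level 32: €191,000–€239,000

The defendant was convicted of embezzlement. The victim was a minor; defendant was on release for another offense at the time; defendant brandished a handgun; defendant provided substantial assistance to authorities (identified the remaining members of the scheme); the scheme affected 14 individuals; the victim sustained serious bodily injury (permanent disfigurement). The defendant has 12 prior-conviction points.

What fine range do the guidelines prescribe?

Base offense level for embezzlement: 7.
§1 applies: 7 + 2 = 9.
§2 applies: 9 − 3 = 6.
§4 applies (level before this adjustment is 6 < 25, so +1): 6 + 1 = 7.
§5 applies: 7 + 4 = 11.
§6 applies: 11 + 3 = 14.
§7 applies: 14 + 4 = 18.
Final offense level: 18.
Level 18 falls in the 15-18 band.
Fine table: Level 15-18 → €37,000–€46,000.

€37,000–€46,000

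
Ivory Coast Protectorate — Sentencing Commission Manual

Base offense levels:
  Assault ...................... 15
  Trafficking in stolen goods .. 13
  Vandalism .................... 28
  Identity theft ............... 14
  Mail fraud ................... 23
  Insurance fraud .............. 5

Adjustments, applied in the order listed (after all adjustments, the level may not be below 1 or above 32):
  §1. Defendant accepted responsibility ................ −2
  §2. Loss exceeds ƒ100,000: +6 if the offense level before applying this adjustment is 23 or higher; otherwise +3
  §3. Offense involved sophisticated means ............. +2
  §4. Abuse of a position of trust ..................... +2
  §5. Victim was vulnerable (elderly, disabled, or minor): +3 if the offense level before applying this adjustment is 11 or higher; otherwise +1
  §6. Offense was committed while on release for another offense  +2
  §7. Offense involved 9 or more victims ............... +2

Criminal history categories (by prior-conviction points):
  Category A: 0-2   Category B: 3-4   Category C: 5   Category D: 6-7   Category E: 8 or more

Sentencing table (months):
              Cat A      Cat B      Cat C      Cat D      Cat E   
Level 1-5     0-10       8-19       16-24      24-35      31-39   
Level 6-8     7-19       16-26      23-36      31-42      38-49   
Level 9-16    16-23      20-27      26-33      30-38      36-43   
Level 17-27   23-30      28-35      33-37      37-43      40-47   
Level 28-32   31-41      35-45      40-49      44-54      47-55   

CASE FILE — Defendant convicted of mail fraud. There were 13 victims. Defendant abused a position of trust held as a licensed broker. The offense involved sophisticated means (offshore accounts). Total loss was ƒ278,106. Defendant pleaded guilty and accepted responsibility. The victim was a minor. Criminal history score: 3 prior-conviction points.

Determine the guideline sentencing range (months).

35-45 months

Base offense level for mail fraud: 23.
§1 applies: 23 − 2 = 21.
§2 applies (level before this adjustment is 21 < 23, so +3): 21 + 3 = 24.
§3 applies: 24 + 2 = 26.
§4 applies: 26 + 2 = 28.
§5 applies (level before this adjustment is 28 ≥ 11, so +3): 28 + 3 = 31.
§6 does not apply.
§7 applies: 31 + 2 = 33.
Level 33 exceeds the maximum of 32; capped at 32.
Final offense level: 32.
Criminal history: 3 prior points → Category B (3-4).
Level 32 falls in the 28-32 band.
Grid: Level 28-32 × Category B = 35-45 months.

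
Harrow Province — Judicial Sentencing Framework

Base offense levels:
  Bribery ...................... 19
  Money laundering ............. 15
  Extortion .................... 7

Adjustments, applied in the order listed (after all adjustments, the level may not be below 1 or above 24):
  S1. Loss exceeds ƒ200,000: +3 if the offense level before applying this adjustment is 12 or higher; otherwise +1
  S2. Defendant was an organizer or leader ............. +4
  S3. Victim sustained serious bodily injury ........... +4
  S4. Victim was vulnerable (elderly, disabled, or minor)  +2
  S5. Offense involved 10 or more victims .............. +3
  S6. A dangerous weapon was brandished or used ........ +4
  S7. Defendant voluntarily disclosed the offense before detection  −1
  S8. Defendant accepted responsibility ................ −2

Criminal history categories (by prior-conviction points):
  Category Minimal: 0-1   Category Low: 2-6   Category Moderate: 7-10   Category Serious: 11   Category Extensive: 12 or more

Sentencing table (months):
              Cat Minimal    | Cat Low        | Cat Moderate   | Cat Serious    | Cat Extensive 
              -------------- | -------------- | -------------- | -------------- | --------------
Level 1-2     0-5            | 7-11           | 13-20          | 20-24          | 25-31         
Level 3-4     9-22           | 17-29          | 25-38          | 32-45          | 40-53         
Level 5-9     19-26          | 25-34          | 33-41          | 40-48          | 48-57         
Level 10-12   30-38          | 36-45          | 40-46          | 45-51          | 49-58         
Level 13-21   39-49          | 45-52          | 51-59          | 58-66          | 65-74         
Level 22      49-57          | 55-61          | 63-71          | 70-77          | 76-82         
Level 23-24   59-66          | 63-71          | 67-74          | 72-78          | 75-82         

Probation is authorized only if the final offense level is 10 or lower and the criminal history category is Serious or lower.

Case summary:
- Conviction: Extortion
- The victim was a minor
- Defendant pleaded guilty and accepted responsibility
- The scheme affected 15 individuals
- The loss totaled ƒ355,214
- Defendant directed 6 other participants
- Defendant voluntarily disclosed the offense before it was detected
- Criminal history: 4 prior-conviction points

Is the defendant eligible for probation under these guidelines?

No

Base offense level for extortion: 7.
S1 applies (level before this adjustment is 7 < 12, so +1): 7 + 1 = 8.
S2 applies: 8 + 4 = 12.
S4 applies: 12 + 2 = 14.
S5 applies: 14 + 3 = 17.
S7 applies: 17 − 1 = 16.
S8 applies: 16 − 2 = 14.
Final offense level: 14.
Criminal history: 4 prior points → Category Low (2-6).
Level 14 falls in the 13-21 band.
Grid: Level 13-21 × Category Low = 45-52 months.
Probation check: level 14 > 10 and category Low ≤ Serious → not eligible.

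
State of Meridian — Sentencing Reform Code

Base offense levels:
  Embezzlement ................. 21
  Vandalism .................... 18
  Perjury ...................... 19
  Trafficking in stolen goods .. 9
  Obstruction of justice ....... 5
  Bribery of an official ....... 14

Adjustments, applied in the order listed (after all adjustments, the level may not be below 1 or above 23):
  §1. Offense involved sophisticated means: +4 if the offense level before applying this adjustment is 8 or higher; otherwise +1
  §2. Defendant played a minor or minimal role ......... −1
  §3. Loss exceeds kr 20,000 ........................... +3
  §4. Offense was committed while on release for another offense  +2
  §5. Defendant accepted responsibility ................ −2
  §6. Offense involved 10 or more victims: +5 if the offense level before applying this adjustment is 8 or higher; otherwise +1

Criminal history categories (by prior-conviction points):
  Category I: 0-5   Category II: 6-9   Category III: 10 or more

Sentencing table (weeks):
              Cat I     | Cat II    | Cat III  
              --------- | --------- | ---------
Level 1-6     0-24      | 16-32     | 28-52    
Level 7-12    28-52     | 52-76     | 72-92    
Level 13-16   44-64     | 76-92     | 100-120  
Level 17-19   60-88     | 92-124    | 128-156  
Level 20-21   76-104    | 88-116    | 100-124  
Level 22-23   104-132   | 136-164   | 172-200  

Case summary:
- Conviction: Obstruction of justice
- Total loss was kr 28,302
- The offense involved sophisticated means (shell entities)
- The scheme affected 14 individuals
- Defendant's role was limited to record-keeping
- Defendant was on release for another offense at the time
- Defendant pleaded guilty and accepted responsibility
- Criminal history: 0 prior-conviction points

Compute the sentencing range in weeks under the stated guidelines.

Base offense level for obstruction of justice: 5.
§1 applies (level before this adjustment is 5 < 8, so +1): 5 + 1 = 6.
§2 applies: 6 − 1 = 5.
§3 applies: 5 + 3 = 8.
§4 applies: 8 + 2 = 10.
§5 applies: 10 − 2 = 8.
§6 applies (level before this adjustment is 8 ≥ 8, so +5): 8 + 5 = 13.
Final offense level: 13.
Criminal history: 0 prior points → Category I (0-5).
Level 13 falls in the 13-16 band.
Grid: Level 13-16 × Category I = 44-64 weeks.

44-64 weeks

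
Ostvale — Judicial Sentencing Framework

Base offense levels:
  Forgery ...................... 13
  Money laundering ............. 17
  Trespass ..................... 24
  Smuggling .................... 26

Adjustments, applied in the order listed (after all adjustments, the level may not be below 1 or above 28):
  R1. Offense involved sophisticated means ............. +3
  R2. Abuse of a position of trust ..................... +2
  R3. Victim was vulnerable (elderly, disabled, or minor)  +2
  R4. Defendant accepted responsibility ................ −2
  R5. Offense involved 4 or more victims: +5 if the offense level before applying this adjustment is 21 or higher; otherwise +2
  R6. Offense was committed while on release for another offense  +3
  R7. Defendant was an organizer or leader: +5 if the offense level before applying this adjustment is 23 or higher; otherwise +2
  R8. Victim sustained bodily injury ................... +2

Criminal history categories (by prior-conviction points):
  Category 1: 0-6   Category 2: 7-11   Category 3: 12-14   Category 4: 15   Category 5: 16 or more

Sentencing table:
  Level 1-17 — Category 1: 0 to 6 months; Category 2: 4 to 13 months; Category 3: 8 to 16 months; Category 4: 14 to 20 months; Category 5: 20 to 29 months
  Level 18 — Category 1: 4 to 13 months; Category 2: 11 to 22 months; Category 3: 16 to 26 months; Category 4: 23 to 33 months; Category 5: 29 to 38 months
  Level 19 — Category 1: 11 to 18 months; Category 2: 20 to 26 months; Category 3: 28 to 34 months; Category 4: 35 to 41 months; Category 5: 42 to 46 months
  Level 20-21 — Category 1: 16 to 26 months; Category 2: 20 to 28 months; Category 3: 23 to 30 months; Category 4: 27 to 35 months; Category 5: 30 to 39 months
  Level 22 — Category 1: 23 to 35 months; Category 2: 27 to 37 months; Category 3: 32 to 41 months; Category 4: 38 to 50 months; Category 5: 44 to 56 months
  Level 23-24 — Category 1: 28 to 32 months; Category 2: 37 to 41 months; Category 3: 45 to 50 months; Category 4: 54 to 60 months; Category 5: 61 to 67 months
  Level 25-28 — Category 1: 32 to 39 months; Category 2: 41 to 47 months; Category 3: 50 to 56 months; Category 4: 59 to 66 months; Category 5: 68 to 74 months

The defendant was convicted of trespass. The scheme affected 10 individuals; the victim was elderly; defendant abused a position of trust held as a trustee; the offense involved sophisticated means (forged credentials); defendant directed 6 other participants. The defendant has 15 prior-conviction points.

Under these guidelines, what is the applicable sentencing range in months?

59-66 months

Base offense level for trespass: 24.
R1 applies: 24 + 3 = 27.
R2 applies: 27 + 2 = 29.
R3 applies: 29 + 2 = 31.
R4 does not apply.
R5 applies (level before this adjustment is 31 ≥ 21, so +5): 31 + 5 = 36.
R6 does not apply.
R7 applies (level before this adjustment is 36 ≥ 23, so +5): 36 + 5 = 41.
Level 41 exceeds the maximum of 28; capped at 28.
Final offense level: 28.
Criminal history: 15 prior points → Category 4 (15).
Level 28 falls in the 25-28 band.
Grid: Level 25-28 × Category 4 = 59-66 months.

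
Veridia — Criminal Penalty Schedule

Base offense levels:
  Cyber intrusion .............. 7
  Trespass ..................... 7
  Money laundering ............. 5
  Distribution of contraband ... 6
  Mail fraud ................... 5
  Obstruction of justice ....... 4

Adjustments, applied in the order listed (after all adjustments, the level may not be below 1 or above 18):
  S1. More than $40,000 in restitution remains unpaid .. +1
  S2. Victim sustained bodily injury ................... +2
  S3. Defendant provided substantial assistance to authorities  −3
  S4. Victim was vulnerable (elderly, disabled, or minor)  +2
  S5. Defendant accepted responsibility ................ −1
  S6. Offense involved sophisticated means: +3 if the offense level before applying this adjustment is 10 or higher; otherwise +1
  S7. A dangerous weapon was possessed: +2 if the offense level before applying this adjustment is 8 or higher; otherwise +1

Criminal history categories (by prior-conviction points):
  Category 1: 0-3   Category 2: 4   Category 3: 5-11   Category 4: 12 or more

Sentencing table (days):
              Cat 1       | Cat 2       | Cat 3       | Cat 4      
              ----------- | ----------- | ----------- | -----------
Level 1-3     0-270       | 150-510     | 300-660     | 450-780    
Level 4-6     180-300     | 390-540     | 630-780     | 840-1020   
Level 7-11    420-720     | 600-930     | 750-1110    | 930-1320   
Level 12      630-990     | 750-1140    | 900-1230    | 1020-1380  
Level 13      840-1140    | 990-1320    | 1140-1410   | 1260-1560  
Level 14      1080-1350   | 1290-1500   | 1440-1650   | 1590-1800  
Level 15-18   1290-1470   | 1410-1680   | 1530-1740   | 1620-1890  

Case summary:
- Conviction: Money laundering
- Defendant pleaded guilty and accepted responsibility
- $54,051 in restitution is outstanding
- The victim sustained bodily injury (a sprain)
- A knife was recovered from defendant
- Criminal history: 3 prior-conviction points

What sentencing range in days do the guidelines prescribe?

Base offense level for money laundering: 5.
S1 applies: 5 + 1 = 6.
S2 applies: 6 + 2 = 8.
S5 applies: 8 − 1 = 7.
S7 applies (level before this adjustment is 7 < 8, so +1): 7 + 1 = 8.
Final offense level: 8.
Criminal history: 3 prior points → Category 1 (0-3).
Level 8 falls in the 7-11 band.
Grid: Level 7-11 × Category 1 = 420-720 days.

420-720 days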